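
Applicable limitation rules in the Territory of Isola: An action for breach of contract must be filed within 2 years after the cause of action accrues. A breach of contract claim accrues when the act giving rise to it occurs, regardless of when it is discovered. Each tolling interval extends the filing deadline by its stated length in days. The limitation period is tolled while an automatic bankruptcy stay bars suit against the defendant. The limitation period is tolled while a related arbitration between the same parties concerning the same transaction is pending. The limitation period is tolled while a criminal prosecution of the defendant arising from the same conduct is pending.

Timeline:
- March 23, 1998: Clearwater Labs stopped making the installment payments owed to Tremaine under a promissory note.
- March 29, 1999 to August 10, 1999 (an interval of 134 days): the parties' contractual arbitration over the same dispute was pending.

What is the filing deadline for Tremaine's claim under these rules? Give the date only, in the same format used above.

The limitation period began to run on March 23, 1998.
2 years from March 23, 1998 is March 23, 2000.
The period was tolled for 134 days by the pending related arbitration (March 29, 1999 to August 10, 1999), pushing the deadline to August 4, 2000.

August 4, 2000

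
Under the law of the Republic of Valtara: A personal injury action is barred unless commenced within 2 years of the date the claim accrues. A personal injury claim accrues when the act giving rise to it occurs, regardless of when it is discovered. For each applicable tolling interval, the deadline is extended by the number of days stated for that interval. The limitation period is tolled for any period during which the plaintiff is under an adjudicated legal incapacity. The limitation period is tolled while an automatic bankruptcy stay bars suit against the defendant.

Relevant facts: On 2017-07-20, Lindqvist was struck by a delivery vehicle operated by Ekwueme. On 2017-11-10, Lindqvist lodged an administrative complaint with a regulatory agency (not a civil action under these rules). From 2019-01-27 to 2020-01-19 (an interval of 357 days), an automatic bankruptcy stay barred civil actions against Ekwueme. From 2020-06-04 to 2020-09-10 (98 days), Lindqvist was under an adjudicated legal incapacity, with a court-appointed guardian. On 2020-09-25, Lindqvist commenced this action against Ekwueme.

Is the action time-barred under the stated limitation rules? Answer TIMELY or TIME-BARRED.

TIMELY

The claim accrued on 2017-07-20, the date of the act.
2 years from 2017-07-20 is 2019-07-20.
The automatic bankruptcy stay from 2019-01-27 to 2020-01-19 tolled the period for 357 days, extending the deadline to 2020-07-11.
The period was tolled for 98 days by the plaintiff's legal incapacity (2020-06-04 to 2020-09-10), pushing the deadline to 2020-10-17.
None of the other events listed affects the running of the period under the stated rules.
The 2020-09-25 filing precedes the 2020-10-17 deadline; the claim is timely.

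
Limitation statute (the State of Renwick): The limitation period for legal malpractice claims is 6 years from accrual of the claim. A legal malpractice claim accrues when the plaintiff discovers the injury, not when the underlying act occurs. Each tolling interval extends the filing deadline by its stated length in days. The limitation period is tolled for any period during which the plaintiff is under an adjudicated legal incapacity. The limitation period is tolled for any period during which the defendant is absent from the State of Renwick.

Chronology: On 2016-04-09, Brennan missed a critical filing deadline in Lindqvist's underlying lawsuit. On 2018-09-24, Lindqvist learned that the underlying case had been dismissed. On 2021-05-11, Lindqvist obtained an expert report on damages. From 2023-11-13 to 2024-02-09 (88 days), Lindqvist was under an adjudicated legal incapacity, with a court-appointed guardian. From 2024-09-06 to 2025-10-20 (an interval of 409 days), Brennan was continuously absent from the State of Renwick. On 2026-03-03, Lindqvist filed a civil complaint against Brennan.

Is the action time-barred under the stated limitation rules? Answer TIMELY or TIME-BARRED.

TIME-BARRED

Under the discovery rule, the claim accrued on 2018-09-24, when Lindqvist discovered the injury — not on the 2016-04-09 date of the underlying act.
6 years from 2018-09-24 is 2024-09-24.
The period was tolled for 88 days by the plaintiff's legal incapacity (2023-11-13 to 2024-02-09), pushing the deadline to 2024-12-21.
The period was tolled for 409 days by the defendant's absence from the jurisdiction (2024-09-06 to 2025-10-20), pushing the deadline to 2026-02-03.
The other events in the timeline have no effect on the limitation period under the stated rules.
Lindqvist filed on 2026-03-03, after the 2026-02-03 deadline, so the action is time-barred.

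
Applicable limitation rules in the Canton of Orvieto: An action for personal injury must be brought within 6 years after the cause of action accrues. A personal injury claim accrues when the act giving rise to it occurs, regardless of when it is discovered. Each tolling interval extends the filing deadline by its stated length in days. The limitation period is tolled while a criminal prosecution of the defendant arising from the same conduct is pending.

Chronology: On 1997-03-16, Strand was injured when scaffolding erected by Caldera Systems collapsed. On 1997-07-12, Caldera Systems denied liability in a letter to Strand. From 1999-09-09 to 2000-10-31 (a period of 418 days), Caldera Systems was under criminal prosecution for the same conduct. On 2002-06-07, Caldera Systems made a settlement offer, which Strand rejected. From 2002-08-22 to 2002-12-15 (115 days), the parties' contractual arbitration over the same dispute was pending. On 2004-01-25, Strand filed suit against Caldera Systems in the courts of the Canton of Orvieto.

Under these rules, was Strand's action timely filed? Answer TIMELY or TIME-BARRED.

TIMELY

The cause of action accrued on 1997-03-16, the date of the act.
Adding the 6 years base period to 1997-03-16 gives a deadline of 2003-03-16, before any tolling.
Because the pending criminal prosecution ran from 1999-09-09 to 2000-10-31, the deadline is extended by 418 days to 2004-05-07.
The pending related arbitration from 2002-08-22 to 2002-12-15 does not toll the period, because no stated rule makes a pending arbitration a tolling event.
Nothing else in the chronology tolls or restarts the period.
Filing on 2004-01-25 beat the 2004-05-07 deadline — the action is timely.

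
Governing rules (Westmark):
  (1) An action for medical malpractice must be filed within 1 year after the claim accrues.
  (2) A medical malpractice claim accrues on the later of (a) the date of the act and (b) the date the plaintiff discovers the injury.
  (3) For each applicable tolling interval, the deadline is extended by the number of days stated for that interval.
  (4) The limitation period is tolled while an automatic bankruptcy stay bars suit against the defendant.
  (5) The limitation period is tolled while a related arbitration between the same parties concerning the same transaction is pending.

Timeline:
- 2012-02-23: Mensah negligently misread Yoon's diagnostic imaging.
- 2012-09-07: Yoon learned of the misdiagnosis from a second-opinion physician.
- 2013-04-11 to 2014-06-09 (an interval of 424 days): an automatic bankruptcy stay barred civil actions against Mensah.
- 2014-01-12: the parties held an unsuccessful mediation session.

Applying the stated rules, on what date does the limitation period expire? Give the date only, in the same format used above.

2014-11-05

Taking the later of the act (2012-02-23) and discovery (2012-09-07), the claim accrued on 2012-09-07.
Adding the 1 year base period to 2012-09-07 gives a deadline of 2013-09-07, before any tolling.
The period was tolled for 424 days by the automatic bankruptcy stay (2013-04-11 to 2014-06-09), pushing the deadline to 2014-11-05.
None of the other events listed affects the running of the period under the stated rules.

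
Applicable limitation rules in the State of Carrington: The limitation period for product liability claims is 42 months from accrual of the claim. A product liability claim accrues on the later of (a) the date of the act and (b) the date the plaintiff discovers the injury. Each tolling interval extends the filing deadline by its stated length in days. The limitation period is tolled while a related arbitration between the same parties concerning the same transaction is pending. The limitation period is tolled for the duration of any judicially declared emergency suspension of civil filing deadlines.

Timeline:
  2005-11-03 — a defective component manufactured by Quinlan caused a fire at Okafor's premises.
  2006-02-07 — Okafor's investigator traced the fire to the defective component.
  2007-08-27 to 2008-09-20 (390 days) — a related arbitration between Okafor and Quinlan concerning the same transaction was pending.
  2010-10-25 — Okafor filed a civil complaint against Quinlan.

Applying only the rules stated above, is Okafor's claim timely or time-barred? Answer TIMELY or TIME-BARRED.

Taking the later of the act (2005-11-03) and discovery (2006-02-07), the claim accrued on 2006-02-07.
Adding the 42 months base period to 2006-02-07 gives a deadline of 2009-08-07, before any tolling.
Because the pending related arbitration ran from 2007-08-27 to 2008-09-20, the deadline is extended by 390 days to 2010-09-01.
Filing on 2010-10-25 missed the 2010-09-01 deadline — the action is time-barred.

TIME-BARRED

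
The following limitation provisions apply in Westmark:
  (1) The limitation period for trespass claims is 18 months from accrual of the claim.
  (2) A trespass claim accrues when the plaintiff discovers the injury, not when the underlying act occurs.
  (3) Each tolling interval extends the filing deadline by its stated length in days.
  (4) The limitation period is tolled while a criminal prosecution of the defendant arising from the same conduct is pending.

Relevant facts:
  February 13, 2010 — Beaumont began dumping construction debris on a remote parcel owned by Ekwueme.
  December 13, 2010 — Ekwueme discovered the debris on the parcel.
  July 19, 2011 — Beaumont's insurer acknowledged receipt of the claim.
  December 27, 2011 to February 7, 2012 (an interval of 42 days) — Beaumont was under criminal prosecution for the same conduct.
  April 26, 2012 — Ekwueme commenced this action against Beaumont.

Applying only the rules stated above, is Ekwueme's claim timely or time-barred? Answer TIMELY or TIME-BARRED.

Under the discovery rule, the claim accrued on December 13, 2010, when Ekwueme discovered the injury — not on the February 13, 2010 date of the underlying act.
18 months from December 13, 2010 is June 13, 2012.
The period was tolled for 42 days by the pending criminal prosecution (December 27, 2011 to February 7, 2012), pushing the deadline to July 25, 2012.
Nothing else in the chronology tolls or restarts the period.
The April 26, 2012 filing precedes the July 25, 2012 deadline; the claim is timely.

TIMELY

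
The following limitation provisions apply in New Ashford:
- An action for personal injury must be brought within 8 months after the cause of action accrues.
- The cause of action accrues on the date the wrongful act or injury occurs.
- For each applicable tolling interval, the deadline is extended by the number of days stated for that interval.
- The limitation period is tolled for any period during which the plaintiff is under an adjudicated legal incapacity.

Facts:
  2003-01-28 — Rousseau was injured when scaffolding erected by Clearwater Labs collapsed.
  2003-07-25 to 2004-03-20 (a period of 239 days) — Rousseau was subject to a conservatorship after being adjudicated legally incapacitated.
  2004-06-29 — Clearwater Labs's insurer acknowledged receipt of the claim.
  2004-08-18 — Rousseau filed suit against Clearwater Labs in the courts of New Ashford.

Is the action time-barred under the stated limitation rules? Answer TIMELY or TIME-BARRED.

TIME-BARRED

The claim accrued on 2003-01-28, when the wrongful act occurred.
The untolled deadline — 8 months after 2003-01-28 — is 2003-09-28.
The period was tolled for 239 days by the plaintiff's legal incapacity (2003-07-25 to 2004-03-20), pushing the deadline to 2004-05-24.
The other events in the timeline have no effect on the limitation period under the stated rules.
Filing on 2004-08-18 missed the 2004-05-24 deadline — the action is time-barred.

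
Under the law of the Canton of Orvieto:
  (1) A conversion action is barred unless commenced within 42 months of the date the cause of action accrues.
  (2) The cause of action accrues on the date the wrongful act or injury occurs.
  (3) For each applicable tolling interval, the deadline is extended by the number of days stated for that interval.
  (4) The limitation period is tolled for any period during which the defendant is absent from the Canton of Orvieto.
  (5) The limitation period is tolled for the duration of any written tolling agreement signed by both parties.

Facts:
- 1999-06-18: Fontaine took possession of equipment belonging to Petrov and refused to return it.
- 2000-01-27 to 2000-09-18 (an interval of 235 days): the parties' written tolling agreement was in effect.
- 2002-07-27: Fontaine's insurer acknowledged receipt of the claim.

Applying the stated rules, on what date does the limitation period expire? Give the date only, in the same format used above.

2003-08-10

The limitation period began to run on 1999-06-18.
The untolled deadline — 42 months after 1999-06-18 — is 2002-12-18.
The written tolling agreement from 2000-01-27 to 2000-09-18 tolled the period for 235 days, extending the deadline to 2003-08-10.
The other events in the timeline have no effect on the limitation period under the stated rules.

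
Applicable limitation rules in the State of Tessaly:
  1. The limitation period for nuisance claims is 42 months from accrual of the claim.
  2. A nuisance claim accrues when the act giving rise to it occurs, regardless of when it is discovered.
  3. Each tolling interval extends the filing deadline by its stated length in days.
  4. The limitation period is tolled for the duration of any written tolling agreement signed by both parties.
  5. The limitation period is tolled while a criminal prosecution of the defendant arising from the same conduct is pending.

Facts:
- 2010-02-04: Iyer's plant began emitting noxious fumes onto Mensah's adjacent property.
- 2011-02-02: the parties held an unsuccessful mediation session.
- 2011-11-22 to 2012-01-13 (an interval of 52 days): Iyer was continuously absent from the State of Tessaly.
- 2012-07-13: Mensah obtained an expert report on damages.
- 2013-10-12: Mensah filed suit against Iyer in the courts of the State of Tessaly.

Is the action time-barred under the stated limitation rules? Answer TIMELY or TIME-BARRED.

TIME-BARRED

The claim accrued on 2010-02-04, the date of the act.
The untolled deadline — 42 months after 2010-02-04 — is 2013-08-04.
The defendant's absence from the jurisdiction from 2011-11-22 to 2012-01-13 does not toll the period, because no stated rule makes the defendant's absence a tolling event.
None of the other events listed affects the running of the period under the stated rules.
Mensah filed on 2013-10-12, after the 2013-08-04 deadline, so the action is time-barred.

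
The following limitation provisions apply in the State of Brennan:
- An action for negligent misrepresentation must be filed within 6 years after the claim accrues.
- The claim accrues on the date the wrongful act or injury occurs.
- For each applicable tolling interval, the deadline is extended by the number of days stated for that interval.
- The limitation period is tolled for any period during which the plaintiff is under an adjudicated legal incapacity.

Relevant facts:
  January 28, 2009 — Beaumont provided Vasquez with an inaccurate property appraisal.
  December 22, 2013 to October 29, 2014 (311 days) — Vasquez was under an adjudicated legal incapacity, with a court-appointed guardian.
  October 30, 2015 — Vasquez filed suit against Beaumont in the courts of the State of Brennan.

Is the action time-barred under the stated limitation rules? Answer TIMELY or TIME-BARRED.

TIMELY

The limitation period began to run on January 28, 2009.
The untolled deadline — 6 years after January 28, 2009 — is January 28, 2015.
Because the plaintiff's legal incapacity ran from December 22, 2013 to October 29, 2014, the deadline is extended by 311 days to December 5, 2015.
Filing on October 30, 2015 beat the December 5, 2015 deadline — the action is timely.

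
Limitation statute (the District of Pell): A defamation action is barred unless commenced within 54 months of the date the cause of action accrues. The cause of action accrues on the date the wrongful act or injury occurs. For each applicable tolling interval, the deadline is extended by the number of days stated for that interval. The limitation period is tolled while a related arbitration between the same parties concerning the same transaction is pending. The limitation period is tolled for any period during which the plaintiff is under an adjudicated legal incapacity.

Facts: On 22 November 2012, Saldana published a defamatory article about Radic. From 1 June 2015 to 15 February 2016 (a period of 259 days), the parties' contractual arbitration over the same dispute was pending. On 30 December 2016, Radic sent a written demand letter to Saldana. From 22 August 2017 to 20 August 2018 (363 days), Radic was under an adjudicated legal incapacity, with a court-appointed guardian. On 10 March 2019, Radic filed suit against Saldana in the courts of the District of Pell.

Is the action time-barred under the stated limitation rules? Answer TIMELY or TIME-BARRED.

The cause of action accrued on 22 November 2012, the date of the act.
Adding the 54 months base period to 22 November 2012 gives a deadline of 22 May 2017, before any tolling.
The pending related arbitration from 1 June 2015 to 15 February 2016 tolled the period for 259 days, extending the deadline to 5 February 2018.
Because the plaintiff's legal incapacity ran from 22 August 2017 to 20 August 2018, the deadline is extended by 363 days to 3 February 2019.
Nothing else in the chronology tolls or restarts the period.
The 10 March 2019 filing falls after the 3 February 2019 deadline; the claim is time-barred.

TIME-BARRED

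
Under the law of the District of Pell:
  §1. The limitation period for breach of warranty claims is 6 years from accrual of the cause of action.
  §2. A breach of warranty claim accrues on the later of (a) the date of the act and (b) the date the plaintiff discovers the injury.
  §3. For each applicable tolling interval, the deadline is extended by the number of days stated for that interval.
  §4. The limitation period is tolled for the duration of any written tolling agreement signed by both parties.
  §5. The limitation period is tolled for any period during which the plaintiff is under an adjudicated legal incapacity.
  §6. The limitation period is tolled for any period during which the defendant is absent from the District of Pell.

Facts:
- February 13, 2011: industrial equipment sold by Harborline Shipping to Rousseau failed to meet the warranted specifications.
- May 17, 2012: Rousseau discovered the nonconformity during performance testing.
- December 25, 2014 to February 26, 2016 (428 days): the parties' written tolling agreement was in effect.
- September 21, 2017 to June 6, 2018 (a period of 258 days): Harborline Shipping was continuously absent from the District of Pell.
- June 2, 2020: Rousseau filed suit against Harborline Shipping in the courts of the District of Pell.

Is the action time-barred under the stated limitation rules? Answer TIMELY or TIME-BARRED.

Taking the later of the act (February 13, 2011) and discovery (May 17, 2012), the claim accrued on May 17, 2012.
6 years from May 17, 2012 is May 17, 2018.
Because the written tolling agreement ran from December 25, 2014 to February 26, 2016, the deadline is extended by 428 days to July 19, 2019.
The period was tolled for 258 days by the defendant's absence from the jurisdiction (September 21, 2017 to June 6, 2018), pushing the deadline to April 2, 2020.
Rousseau filed on June 2, 2020, after the April 2, 2020 deadline, so the action is time-barred.

TIME-BARRED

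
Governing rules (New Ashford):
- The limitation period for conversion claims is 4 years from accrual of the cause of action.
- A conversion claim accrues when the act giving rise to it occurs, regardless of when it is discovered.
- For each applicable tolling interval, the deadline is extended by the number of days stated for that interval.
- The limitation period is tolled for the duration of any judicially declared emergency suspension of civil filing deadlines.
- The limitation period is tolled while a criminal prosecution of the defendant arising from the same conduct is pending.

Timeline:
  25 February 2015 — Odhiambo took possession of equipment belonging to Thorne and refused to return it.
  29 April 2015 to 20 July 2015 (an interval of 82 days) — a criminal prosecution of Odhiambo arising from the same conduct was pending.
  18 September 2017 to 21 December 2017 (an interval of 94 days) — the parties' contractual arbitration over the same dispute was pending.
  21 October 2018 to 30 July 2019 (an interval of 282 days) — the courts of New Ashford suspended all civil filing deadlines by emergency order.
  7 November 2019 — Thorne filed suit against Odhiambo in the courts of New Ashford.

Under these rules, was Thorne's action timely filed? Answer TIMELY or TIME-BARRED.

TIMELY

The claim accrued on 25 February 2015, when the wrongful act occurred.
The untolled deadline — 4 years after 25 February 2015 — is 25 February 2019.
The period was tolled for 82 days by the pending criminal prosecution (29 April 2015 to 20 July 2015), pushing the deadline to 18 May 2019.
The emergency suspension of filing deadlines from 21 October 2018 to 30 July 2019 tolled the period for 282 days, extending the deadline to 24 February 2020.
The pending related arbitration from 18 September 2017 to 21 December 2017 does not toll the period, because no stated rule makes a pending arbitration a tolling event.
The 7 November 2019 filing precedes the 24 February 2020 deadline; the claim is timely.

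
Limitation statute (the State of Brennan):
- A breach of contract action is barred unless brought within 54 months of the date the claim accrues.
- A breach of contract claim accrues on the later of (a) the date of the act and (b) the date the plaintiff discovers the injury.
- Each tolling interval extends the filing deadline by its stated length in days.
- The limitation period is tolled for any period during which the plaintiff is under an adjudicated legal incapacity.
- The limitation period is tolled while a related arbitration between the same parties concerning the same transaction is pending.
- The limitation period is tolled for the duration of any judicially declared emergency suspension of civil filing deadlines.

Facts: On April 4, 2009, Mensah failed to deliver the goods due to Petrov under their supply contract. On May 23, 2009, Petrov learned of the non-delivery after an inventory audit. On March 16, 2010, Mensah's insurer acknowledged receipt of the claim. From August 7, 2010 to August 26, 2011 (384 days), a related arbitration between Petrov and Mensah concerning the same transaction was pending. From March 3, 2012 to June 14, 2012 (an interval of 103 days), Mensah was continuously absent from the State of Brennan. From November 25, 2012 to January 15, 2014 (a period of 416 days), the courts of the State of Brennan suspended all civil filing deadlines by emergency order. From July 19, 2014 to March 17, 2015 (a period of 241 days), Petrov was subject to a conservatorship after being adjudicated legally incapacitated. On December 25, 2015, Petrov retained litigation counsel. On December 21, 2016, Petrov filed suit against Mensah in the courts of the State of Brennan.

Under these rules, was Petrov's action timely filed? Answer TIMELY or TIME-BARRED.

The claim accrued on May 23, 2009 — the later of the April 4, 2009 act and the May 23, 2009 discovery.
The untolled deadline — 54 months after May 23, 2009 — is November 23, 2013.
Because the pending related arbitration ran from August 7, 2010 to August 26, 2011, the deadline is extended by 384 days to December 12, 2014.
The emergency suspension of filing deadlines from November 25, 2012 to January 15, 2014 tolled the period for 416 days, extending the deadline to February 1, 2016.
Because the plaintiff's legal incapacity ran from July 19, 2014 to March 17, 2015, the deadline is extended by 241 days to September 29, 2016.
No stated provision tolls the period for the defendant's absence, so the interval from March 3, 2012 to June 14, 2012 has no effect on the deadline.
None of the other events listed affects the running of the period under the stated rules.
The December 21, 2016 filing falls after the September 29, 2016 deadline; the claim is time-barred.

TIME-BARRED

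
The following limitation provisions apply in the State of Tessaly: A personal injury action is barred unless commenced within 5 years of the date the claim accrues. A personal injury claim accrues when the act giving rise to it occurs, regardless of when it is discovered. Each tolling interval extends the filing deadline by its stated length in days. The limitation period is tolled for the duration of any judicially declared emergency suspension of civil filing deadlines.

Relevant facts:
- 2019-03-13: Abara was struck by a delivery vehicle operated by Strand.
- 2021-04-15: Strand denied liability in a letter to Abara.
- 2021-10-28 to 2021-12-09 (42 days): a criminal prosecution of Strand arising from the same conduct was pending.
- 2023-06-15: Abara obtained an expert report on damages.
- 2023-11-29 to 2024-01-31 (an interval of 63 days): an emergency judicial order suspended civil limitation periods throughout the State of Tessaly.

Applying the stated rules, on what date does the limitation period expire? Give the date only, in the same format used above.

The limitation period began to run on 2019-03-13.
The untolled deadline — 5 years after 2019-03-13 — is 2024-03-13.
Because the emergency suspension of filing deadlines ran from 2023-11-29 to 2024-01-31, the deadline is extended by 63 days to 2024-05-15.
No stated provision tolls the period for a criminal prosecution, so the interval from 2021-10-28 to 2021-12-09 has no effect on the deadline.
Nothing else in the chronology tolls or restarts the period.

2024-05-15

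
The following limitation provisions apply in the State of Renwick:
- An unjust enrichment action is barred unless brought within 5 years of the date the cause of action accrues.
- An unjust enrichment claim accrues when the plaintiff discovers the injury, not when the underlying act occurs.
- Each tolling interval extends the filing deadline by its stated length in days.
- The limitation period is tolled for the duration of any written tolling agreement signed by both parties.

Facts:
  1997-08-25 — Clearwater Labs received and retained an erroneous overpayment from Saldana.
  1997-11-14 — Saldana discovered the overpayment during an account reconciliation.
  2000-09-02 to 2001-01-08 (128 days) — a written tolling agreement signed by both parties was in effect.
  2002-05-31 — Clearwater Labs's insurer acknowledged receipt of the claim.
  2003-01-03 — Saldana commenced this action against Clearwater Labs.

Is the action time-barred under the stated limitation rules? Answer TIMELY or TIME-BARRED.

The claim did not accrue until Saldana discovered the injury on 1997-11-14; the 1997-08-25 act date does not start the clock under the stated rule.
Adding the 5 years base period to 1997-11-14 gives a deadline of 2002-11-14, before any tolling.
The written tolling agreement from 2000-09-02 to 2001-01-08 tolled the period for 128 days, extending the deadline to 2003-03-22.
Nothing else in the chronology tolls or restarts the period.
Filing on 2003-01-03 beat the 2003-03-22 deadline — the action is timely.

TIMELY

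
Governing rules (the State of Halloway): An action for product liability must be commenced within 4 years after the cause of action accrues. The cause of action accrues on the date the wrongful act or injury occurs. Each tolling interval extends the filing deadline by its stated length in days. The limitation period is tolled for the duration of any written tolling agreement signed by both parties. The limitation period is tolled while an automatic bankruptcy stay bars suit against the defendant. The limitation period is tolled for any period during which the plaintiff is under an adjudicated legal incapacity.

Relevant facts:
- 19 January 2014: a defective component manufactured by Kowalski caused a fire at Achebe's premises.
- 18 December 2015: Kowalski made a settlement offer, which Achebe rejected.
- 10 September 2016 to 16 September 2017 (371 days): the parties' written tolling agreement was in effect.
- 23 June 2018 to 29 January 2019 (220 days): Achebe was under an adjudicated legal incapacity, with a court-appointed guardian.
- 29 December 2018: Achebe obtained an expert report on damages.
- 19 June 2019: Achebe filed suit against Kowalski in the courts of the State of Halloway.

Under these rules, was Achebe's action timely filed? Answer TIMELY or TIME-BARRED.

TIMELY

The claim accrued on 19 January 2014, when the wrongful act occurred.
The untolled deadline — 4 years after 19 January 2014 — is 19 January 2018.
Because the written tolling agreement ran from 10 September 2016 to 16 September 2017, the deadline is extended by 371 days to 25 January 2019.
Because the plaintiff's legal incapacity ran from 23 June 2018 to 29 January 2019, the deadline is extended by 220 days to 2 September 2019.
The other events in the timeline have no effect on the limitation period under the stated rules.
Achebe filed on 19 June 2019, before the 2 September 2019 deadline, so the action is timely.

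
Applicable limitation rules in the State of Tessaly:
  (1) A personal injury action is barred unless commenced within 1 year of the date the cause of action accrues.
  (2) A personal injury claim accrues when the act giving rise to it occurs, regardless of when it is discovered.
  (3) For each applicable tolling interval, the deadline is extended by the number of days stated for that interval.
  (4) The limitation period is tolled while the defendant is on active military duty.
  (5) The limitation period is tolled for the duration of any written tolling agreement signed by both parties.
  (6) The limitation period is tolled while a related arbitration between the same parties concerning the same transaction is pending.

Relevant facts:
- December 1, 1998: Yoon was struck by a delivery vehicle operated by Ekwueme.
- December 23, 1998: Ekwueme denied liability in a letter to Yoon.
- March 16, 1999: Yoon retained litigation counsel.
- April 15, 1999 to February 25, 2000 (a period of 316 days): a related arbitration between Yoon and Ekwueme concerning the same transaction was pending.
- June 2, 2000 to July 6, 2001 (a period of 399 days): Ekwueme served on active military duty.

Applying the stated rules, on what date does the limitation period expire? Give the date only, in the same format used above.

November 15, 2001

The cause of action accrued on December 1, 1998, the date of the act.
1 year from December 1, 1998 is December 1, 1999.
Because the pending related arbitration ran from April 15, 1999 to February 25, 2000, the deadline is extended by 316 days to October 12, 2000.
The defendant's active military service from June 2, 2000 to July 6, 2001 tolled the period for 399 days, extending the deadline to November 15, 2001.
Nothing else in the chronology tolls or restarts the period.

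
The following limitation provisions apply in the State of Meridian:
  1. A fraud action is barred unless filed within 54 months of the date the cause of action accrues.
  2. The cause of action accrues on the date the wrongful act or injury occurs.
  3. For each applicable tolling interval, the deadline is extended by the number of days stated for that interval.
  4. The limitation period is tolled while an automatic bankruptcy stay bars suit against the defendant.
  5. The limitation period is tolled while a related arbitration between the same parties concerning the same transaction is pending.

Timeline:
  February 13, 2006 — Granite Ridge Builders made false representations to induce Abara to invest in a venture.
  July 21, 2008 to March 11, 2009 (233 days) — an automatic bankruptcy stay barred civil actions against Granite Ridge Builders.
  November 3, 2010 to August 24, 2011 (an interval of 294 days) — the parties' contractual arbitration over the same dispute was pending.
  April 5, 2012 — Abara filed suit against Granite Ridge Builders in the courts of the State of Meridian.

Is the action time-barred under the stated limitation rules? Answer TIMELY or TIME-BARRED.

TIME-BARRED

The limitation period began to run on February 13, 2006.
54 months from February 13, 2006 is August 13, 2010.
The automatic bankruptcy stay from July 21, 2008 to March 11, 2009 tolled the period for 233 days, extending the deadline to April 3, 2011.
The pending related arbitration from November 3, 2010 to August 24, 2011 tolled the period for 294 days, extending the deadline to January 22, 2012.
Abara filed on April 5, 2012, after the January 22, 2012 deadline, so the action is time-barred.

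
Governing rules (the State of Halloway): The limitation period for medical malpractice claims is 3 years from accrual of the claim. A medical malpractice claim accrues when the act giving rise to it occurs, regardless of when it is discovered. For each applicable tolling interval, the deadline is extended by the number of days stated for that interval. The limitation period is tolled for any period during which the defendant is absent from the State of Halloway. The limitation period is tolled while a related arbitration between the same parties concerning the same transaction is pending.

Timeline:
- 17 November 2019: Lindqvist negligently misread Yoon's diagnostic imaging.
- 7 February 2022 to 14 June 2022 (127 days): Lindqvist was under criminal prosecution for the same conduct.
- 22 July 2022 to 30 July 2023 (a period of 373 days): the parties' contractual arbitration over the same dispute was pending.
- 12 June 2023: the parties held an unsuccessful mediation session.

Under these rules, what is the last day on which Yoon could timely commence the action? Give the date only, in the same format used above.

The claim accrued on 17 November 2019, the date of the act.
The untolled deadline — 3 years after 17 November 2019 — is 17 November 2022.
The pending related arbitration from 22 July 2022 to 30 July 2023 tolled the period for 373 days, extending the deadline to 25 November 2023.
The pending criminal prosecution from 7 February 2022 to 14 June 2022 does not toll the period, because no stated rule makes a criminal prosecution a tolling event.
Nothing else in the chronology tolls or restarts the period.

25 November 2023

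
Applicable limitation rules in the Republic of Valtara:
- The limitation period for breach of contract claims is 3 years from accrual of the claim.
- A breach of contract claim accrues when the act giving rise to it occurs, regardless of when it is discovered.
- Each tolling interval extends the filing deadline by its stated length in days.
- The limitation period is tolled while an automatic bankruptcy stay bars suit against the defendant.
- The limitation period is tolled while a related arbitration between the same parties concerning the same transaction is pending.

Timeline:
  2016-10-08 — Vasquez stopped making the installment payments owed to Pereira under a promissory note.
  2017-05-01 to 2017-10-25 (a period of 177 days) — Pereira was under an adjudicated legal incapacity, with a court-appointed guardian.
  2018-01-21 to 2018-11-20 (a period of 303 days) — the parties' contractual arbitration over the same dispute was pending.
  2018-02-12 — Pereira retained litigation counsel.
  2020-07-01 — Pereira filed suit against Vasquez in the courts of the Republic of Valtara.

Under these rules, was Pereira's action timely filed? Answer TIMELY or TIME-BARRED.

TIMELY

The limitation period began to run on 2016-10-08.
Adding the 3 years base period to 2016-10-08 gives a deadline of 2019-10-08, before any tolling.
Because the pending related arbitration ran from 2018-01-21 to 2018-11-20, the deadline is extended by 303 days to 2020-08-06.
The plaintiff's legal incapacity from 2017-05-01 to 2017-10-25 does not toll the period, because no stated rule makes the plaintiff's incapacity a tolling event.
Nothing else in the chronology tolls or restarts the period.
Pereira filed on 2020-07-01, before the 2020-08-06 deadline, so the action is timely.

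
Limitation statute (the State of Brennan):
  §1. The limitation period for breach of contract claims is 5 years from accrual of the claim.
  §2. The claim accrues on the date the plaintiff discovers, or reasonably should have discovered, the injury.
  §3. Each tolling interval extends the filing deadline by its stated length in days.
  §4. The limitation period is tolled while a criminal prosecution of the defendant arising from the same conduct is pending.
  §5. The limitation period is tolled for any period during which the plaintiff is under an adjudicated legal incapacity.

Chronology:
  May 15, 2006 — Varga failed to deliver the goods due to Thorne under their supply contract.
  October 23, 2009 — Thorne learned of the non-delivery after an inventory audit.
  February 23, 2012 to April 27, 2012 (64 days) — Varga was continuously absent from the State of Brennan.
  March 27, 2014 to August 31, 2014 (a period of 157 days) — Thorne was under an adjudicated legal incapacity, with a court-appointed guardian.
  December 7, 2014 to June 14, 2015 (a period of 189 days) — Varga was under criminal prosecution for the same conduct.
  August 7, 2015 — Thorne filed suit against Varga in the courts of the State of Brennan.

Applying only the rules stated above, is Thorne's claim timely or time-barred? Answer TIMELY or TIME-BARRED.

Accrual is tied to discovery, so the period began on October 23, 2009 rather than on May 15, 2006 when the act occurred.
5 years from October 23, 2009 is October 23, 2014.
The period was tolled for 157 days by the plaintiff's legal incapacity (March 27, 2014 to August 31, 2014), pushing the deadline to March 29, 2015.
Because the pending criminal prosecution ran from December 7, 2014 to June 14, 2015, the deadline is extended by 189 days to October 4, 2015.
Although the defendant's absence ran from February 23, 2012 to April 27, 2012, the stated rules do not make that a tolling event, so it is disregarded.
The August 7, 2015 filing precedes the October 4, 2015 deadline; the claim is timely.

TIMELY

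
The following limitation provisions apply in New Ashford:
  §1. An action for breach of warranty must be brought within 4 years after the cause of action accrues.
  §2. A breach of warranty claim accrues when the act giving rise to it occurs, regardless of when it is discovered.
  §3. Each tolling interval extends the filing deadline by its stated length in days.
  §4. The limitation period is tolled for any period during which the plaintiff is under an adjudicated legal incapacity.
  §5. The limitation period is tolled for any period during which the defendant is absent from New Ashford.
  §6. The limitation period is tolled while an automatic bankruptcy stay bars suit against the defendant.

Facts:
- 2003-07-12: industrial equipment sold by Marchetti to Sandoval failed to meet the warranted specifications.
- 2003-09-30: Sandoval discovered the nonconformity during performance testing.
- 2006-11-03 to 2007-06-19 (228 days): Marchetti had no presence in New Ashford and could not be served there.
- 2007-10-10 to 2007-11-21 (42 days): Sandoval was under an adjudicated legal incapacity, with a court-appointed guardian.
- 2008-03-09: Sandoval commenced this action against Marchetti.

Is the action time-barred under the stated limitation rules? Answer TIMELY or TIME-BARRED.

TIMELY

Because the rule ties accrual to occurrence, the claim accrued on 2003-07-12, not on the 2003-09-30 discovery date.
4 years from 2003-07-12 is 2007-07-12.
Because the defendant's absence from the jurisdiction ran from 2006-11-03 to 2007-06-19, the deadline is extended by 228 days to 2008-02-25.
The plaintiff's legal incapacity from 2007-10-10 to 2007-11-21 tolled the period for 42 days, extending the deadline to 2008-04-07.
The 2008-03-09 filing precedes the 2008-04-07 deadline; the claim is timely.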